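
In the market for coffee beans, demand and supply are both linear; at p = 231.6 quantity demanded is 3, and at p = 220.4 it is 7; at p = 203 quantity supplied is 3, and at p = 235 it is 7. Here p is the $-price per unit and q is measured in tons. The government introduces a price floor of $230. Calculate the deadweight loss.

Demand slope = (220.4 − 231.6)/(7 − 3) = −2.8, so p = 240 − 2.8q.
Supply slope = (235 − 203)/(7 − 3) = 8, so p = 179 + 8q.
Competitive equilibrium: 240 − 2.8q = 179 + 8q → q* = 5.6481, p* = 224.1852.
At the floor p = 230, quantity demanded = (240 − 230)/2.8 = 3.5714.
Sellers' marginal cost at q' = 3.5714: 179 + 8·3.5714 = 207.5712.
Δq = 5.6481 − 3.5714 = 2.0767; wedge = 230 − 207.5712 = 22.4288.
Welfare loss = ½ × 2.0767 × 22.4288 = $23.29.

$23.29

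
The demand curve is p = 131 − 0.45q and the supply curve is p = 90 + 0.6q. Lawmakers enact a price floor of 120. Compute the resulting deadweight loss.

Competitive equilibrium: 131 − 0.45q = 90 + 0.6q → q* = 39.0476, p* = 113.4286.
At the floor p = 120, quantity demanded = (131 − 120)/0.45 = 24.4444.
Sellers' marginal cost at q' = 24.4444: 90 + 0.6·24.4444 = 104.6666.
Δq = 39.0476 − 24.4444 = 14.6032; wedge = 120 − 104.6666 = 15.3334.
The triangle = ½ × 14.6032 × 15.3334 = 111.96.

111.96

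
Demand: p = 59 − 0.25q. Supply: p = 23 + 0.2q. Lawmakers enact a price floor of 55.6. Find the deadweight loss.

992.016

Competitive equilibrium: 59 − 0.25q = 23 + 0.2q → q* = 80, p* = 39.
At the floor p = 55.6, quantity demanded = (59 − 55.6)/0.25 = 13.6.
Sellers' marginal cost at q' = 13.6: 23 + 0.2·13.6 = 25.72.
Δq = 80 − 13.6 = 66.4; wedge = 55.6 − 25.72 = 29.88.
The triangle = ½ × 66.4 × 29.88 = 992.016.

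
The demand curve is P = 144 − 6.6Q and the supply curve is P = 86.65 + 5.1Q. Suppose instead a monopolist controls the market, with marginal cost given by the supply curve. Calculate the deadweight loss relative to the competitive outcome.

Competitive equilibrium: 144 − 6.6Q = 86.65 + 5.1Q → Q* = 4.9017, P* = 111.6487.
Marginal revenue: MR = 144 − 13.2Q. Set MR = MC: 144 − 13.2Q = 86.65 + 5.1Q → Q_m = 3.1339.
Price P_m = 144 − 6.6·3.1339 = 123.3163; MC(Q_m) = 86.65 + 5.1·3.1339 = 102.6329.
Competitive Q* = 4.9017, so ΔQ = 1.7678; wedge = 123.3163 − 102.6329 = 20.6834.
Welfare loss = ½ × 1.7678 × 20.6834 = 18.28.

18.28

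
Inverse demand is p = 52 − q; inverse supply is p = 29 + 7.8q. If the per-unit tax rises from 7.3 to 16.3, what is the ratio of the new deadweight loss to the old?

4.986

Competitive equilibrium: 52 − q = 29 + 7.8q → q* = 2.6136, p* = 49.3864.
For a per-unit tax t: Δq = t/8.8, so DWL = ½·t·(t/8.8) = t²/17.6.
At t = 7.3: DWL = 3.028. At t = 16.3: DWL = 15.096.
Ratio = (16.3/7.3)² = 4.986.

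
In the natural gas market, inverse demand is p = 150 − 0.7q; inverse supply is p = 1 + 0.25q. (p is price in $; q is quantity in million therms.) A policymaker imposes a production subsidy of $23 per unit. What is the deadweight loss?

Competitive equilibrium: 150 − 0.7q = 1 + 0.25q → q* = 156.8421, p* = 40.2105.
The subsidy lowers effective supply by 23: p = 0.25q − 22.
New quantity: 150 − 0.7q = 0.25q − 22 → q' = 181.0526.
Overproduction Δq = 181.0526 − 156.8421 = 24.2105; wedge = subsidy = 23.
Welfare loss = ½ × 24.2105 × 23 = $278.42 million.

$278.42 million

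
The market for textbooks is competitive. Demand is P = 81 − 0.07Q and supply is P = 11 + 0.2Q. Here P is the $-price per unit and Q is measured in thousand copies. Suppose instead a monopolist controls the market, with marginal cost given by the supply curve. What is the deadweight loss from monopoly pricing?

Competitive equilibrium: 81 − 0.07Q = 11 + 0.2Q → Q* = 259.2593, P* = 62.8519.
Marginal revenue: MR = 81 − 0.14Q. Set MR = MC: 81 − 0.14Q = 11 + 0.2Q → Q_m = 205.8824.
Price P_m = 81 − 0.07·205.8824 = 66.5882; MC(Q_m) = 11 + 0.2·205.8824 = 52.1765.
Competitive Q* = 259.2593, so ΔQ = 53.3769; wedge = 66.5882 − 52.1765 = 14.4117.
Welfare loss = ½ × 53.3769 × 14.4117 = $384.63 thousand.

$384.63 thousand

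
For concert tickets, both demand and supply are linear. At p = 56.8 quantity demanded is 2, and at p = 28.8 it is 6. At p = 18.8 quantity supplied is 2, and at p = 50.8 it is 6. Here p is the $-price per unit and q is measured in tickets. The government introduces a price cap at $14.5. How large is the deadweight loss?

$70.73

Demand slope = (28.8 − 56.8)/(6 − 2) = −7, so p = 70.8 − 7q.
Supply slope = (50.8 − 18.8)/(6 − 2) = 8, so p = 2.8 + 8q.
Competitive equilibrium: 70.8 − 7q = 2.8 + 8q → q* = 4.53333, p* = 39.06667.
At the ceiling p = 14.5, quantity supplied = (14.5 − 2.8)/8 = 1.4625.
Willingness to pay at q' = 1.4625: 70.8 − 7·1.4625 = 60.5625.
Δq = 4.53333 − 1.4625 = 3.07083; wedge = 60.5625 − 14.5 = 46.0625.
The triangle = ½ × 3.07083 × 46.0625 = $70.73.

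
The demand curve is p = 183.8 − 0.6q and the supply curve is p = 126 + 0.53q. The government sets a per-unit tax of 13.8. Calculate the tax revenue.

537.35

Competitive equilibrium: 183.8 − 0.6q = 126 + 0.53q → q* = 51.1504, p* = 153.1097.
With the tax, the buyer price exceeds the seller price by 13.8: (183.8 − 0.6q) − (126 + 0.53q) = 13.8 → q' = 38.9381.
Tax revenue = 13.8 × 38.9381 = 537.35.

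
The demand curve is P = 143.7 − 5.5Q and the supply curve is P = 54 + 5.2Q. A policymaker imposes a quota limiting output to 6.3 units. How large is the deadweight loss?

Competitive equilibrium: 143.7 − 5.5Q = 54 + 5.2Q → Q* = 8.3832, P* = 97.5925.
At Q = 6.3: demand price = 143.7 − 5.5·6.3 = 109.05; supply price = 54 + 5.2·6.3 = 86.76.
ΔQ = 8.3832 − 6.3 = 2.0832; wedge = 109.05 − 86.76 = 22.29.
The triangle = ½ × 2.0832 × 22.29 = 23.22.

23.22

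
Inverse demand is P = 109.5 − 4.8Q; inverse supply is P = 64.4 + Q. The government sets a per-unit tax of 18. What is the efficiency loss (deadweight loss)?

Competitive equilibrium: 109.5 − 4.8Q = 64.4 + Q → Q* = 7.7759, P* = 72.1759.
With the tax, the buyer price exceeds the seller price by 18: (109.5 − 4.8Q) − (64.4 + Q) = 18 → Q' = 4.6724.
ΔQ = 7.7759 − 4.6724 = 3.1035; the wedge equals the tax, 18.
Welfare loss = ½ × 3.1035 × 18 = 27.93.

27.93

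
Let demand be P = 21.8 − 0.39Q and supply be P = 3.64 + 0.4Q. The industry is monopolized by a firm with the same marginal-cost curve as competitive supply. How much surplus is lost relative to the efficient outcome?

22.80

Competitive equilibrium: 21.8 − 0.39Q = 3.64 + 0.4Q → Q* = 22.9873, P* = 12.8349.
Marginal revenue: MR = 21.8 − 0.78Q. Set MR = MC: 21.8 − 0.78Q = 3.64 + 0.4Q → Q_m = 15.3898.
Price P_m = 21.8 − 0.39·15.3898 = 15.798; MC(Q_m) = 3.64 + 0.4·15.3898 = 9.7959.
Competitive Q* = 22.9873, so ΔQ = 7.5975; wedge = 15.798 − 9.7959 = 6.0021.
The triangle = ½ × 7.5975 × 6.0021 = 22.80.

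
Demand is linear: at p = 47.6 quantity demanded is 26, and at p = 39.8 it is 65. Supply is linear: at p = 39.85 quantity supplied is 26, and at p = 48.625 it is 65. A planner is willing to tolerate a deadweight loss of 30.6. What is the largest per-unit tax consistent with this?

5.1

Demand slope = (39.8 − 47.6)/(65 − 26) = −0.2, so p = 52.8 − 0.2q.
Supply slope = (48.625 − 39.85)/(65 − 26) = 0.225, so p = 34 + 0.225q.
Competitive equilibrium: 52.8 − 0.2q = 34 + 0.225q → q* = 44.2353, p* = 43.9529.
A tax t gives Δq = t/0.425 and wedge t, so DWL = t²/0.85.
t²/0.85 = 30.6 → t² = 26.01 → t = 5.1.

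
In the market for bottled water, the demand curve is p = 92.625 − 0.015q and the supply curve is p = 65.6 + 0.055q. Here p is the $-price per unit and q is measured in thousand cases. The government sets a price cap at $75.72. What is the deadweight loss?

Competitive equilibrium: 92.625 − 0.015q = 65.6 + 0.055q → q* = 386.0714, p* = 86.8339.
At the ceiling p = 75.72, quantity supplied = (75.72 − 65.6)/0.055 = 184.
Willingness to pay at q' = 184: 92.625 − 0.015·184 = 89.865.
Δq = 386.0714 − 184 = 202.0714; wedge = 89.865 − 75.72 = 14.145.
The triangle = ½ × 202.0714 × 14.145 = $1429.15 thousand.

$1429.15 thousand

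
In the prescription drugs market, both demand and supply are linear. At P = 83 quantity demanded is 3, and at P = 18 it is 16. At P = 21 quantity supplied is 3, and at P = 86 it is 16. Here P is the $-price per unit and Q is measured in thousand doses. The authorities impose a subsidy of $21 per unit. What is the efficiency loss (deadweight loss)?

$22.05 thousand

Demand slope = (18 − 83)/(16 − 3) = −5, so P = 98 − 5Q.
Supply slope = (86 − 21)/(16 − 3) = 5, so P = 6 + 5Q.
Competitive equilibrium: 98 − 5Q = 6 + 5Q → Q* = 9.2, P* = 52.
The subsidy lowers effective supply by 21: P = 5Q − 15.
New quantity: 98 − 5Q = 5Q − 15 → Q' = 11.3.
Overproduction ΔQ = 11.3 − 9.2 = 2.1; wedge = subsidy = 21.
The triangle = ½ × 2.1 × 21 = $22.05 thousand.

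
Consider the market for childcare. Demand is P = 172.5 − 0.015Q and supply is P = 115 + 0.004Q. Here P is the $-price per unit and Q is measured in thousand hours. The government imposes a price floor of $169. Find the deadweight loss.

$74107.13 thousand

Competitive equilibrium: 172.5 − 0.015Q = 115 + 0.004Q → Q* = 3026.315789, P* = 127.105263.
At the floor P = 169, quantity demanded = (172.5 − 169)/0.015 = 233.333333.
Sellers' marginal cost at Q' = 233.333333: 115 + 0.004·233.333333 = 115.933333.
ΔQ = 3026.315789 − 233.333333 = 2792.982456; wedge = 169 − 115.933333 = 53.066667.
Deadweight loss = ½ × 2792.982456 × 53.066667 = $74107.13 thousand.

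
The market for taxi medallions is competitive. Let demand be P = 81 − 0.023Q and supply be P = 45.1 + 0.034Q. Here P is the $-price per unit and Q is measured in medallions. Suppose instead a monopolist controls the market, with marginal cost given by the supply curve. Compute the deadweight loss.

Competitive equilibrium: 81 − 0.023Q = 45.1 + 0.034Q → Q* = 629.8246, P* = 66.514.
Marginal revenue: MR = 81 − 0.046Q. Set MR = MC: 81 − 0.046Q = 45.1 + 0.034Q → Q_m = 448.75.
Price P_m = 81 − 0.023·448.75 = 70.6788; MC(Q_m) = 45.1 + 0.034·448.75 = 60.3575.
Competitive Q* = 629.8246, so ΔQ = 181.0746; wedge = 70.6788 − 60.3575 = 10.3213.
Welfare loss = ½ × 181.0746 × 10.3213 = $934.46.

$934.46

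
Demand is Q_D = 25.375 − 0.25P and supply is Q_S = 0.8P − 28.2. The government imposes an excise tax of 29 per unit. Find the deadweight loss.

In inverse form: demand P = 101.5 − 4Q, supply P = 35.25 + 1.25Q.
Competitive equilibrium: 101.5 − 4Q = 35.25 + 1.25Q → Q* = 12.619, P* = 51.0238.
With the tax, the buyer price exceeds the seller price by 29: (101.5 − 4Q) − (35.25 + 1.25Q) = 29 → Q' = 7.0952.
ΔQ = 12.619 − 7.0952 = 5.5238; the wedge equals the tax, 29.
DWL = ½ × 5.5238 × 29 = 80.10.

80.10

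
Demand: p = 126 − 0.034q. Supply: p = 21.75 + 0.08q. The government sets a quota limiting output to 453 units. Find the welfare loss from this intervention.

12138.60

Competitive equilibrium: 126 − 0.034q = 21.75 + 0.08q → q* = 914.4737, p* = 94.9079.
At q = 453: demand price = 126 − 0.034·453 = 110.598; supply price = 21.75 + 0.08·453 = 57.99.
Δq = 914.4737 − 453 = 461.4737; wedge = 110.598 − 57.99 = 52.608.
DWL = ½ × 461.4737 × 52.608 = 12138.60.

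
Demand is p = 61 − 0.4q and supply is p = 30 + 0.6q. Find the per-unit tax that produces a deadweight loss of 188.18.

Competitive equilibrium: 61 − 0.4q = 30 + 0.6q → q* = 31, p* = 48.6.
A tax t gives Δq = t/1 and wedge t, so DWL = t²/2.
t²/2 = 188.18 → t² = 376.36 → t = 19.4.

19.4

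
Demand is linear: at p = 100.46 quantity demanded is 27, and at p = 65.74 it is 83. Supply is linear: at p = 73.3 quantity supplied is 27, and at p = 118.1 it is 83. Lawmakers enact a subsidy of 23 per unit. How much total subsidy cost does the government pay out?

1433.45

Demand slope = (65.74 − 100.46)/(83 − 27) = −0.62, so p = 117.2 − 0.62q.
Supply slope = (118.1 − 73.3)/(83 − 27) = 0.8, so p = 51.7 + 0.8q.
Competitive equilibrium: 117.2 − 0.62q = 51.7 + 0.8q → q* = 46.1268, p* = 88.6014.
The subsidy lowers effective supply by 23: p = 28.7 + 0.8q.
New quantity: 117.2 − 0.62q = 28.7 + 0.8q → q' = 62.3239.
Total subsidy cost = 23 × 62.3239 = 1433.45.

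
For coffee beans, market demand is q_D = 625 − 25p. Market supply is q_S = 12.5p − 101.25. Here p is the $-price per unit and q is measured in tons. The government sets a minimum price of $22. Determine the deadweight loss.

$260.04

In inverse form: demand p = 25 − 0.04q, supply p = 8.1 + 0.08q.
Competitive equilibrium: 25 − 0.04q = 8.1 + 0.08q → q* = 140.8333, p* = 19.3667.
At the floor p = 22, quantity demanded = (25 − 22)/0.04 = 75.
Sellers' marginal cost at q' = 75: 8.1 + 0.08·75 = 14.1.
Δq = 140.8333 − 75 = 65.8333; wedge = 22 − 14.1 = 7.9.
DWL = ½ × 65.8333 × 7.9 = $260.04.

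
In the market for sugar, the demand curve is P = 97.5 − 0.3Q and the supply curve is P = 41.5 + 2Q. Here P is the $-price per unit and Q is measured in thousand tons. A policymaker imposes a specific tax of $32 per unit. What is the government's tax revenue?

$333.91 thousand

Competitive equilibrium: 97.5 − 0.3Q = 41.5 + 2Q → Q* = 24.3478, P* = 90.1957.
With the tax, the buyer price exceeds the seller price by 32: (97.5 − 0.3Q) − (41.5 + 2Q) = 32 → Q' = 10.4348.
Tax revenue = 32 × 10.4348 = $333.91 thousand.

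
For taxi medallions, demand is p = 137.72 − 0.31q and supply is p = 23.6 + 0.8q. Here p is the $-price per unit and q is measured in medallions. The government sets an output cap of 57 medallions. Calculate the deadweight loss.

Competitive equilibrium: 137.72 − 0.31q = 23.6 + 0.8q → q* = 102.8108, p* = 105.8486.
At q = 57: demand price = 137.72 − 0.31·57 = 120.05; supply price = 23.6 + 0.8·57 = 69.2.
Δq = 102.8108 − 57 = 45.8108; wedge = 120.05 − 69.2 = 50.85.
Deadweight loss = ½ × 45.8108 × 50.85 = $1164.74.

$1164.74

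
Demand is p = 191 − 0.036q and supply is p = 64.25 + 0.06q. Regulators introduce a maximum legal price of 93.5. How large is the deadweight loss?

Competitive equilibrium: 191 − 0.036q = 64.25 + 0.06q → q* = 1320.3125, p* = 143.4688.
At the ceiling p = 93.5, quantity supplied = (93.5 − 64.25)/0.06 = 487.5.
Willingness to pay at q' = 487.5: 191 − 0.036·487.5 = 173.45.
Δq = 1320.3125 − 487.5 = 832.8125; wedge = 173.45 − 93.5 = 79.95.
The triangle = ½ × 832.8125 × 79.95 = 33291.68.

33291.68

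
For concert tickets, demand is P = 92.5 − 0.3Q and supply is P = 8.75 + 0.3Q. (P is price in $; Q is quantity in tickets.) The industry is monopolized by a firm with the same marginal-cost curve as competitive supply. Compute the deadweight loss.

Competitive equilibrium: 92.5 − 0.3Q = 8.75 + 0.3Q → Q* = 139.5833, P* = 50.625.
Marginal revenue: MR = 92.5 − 0.6Q. Set MR = MC: 92.5 − 0.6Q = 8.75 + 0.3Q → Q_m = 93.0556.
Price P_m = 92.5 − 0.3·93.0556 = 64.5833; MC(Q_m) = 8.75 + 0.3·93.0556 = 36.6667.
Competitive Q* = 139.5833, so ΔQ = 46.5277; wedge = 64.5833 − 36.6667 = 27.9166.
Deadweight loss = ½ × 46.5277 × 27.9166 = $649.45.

$649.45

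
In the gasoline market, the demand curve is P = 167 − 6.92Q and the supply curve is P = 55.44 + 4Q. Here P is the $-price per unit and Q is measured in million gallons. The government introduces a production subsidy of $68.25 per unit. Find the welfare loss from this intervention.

Competitive equilibrium: 167 − 6.92Q = 55.44 + 4Q → Q* = 10.2161, P* = 96.3045.
The subsidy lowers effective supply by 68.25: P = 4Q − 12.81.
New quantity: 167 − 6.92Q = 4Q − 12.81 → Q' = 16.4661.
Overproduction ΔQ = 16.4661 − 10.2161 = 6.25; wedge = subsidy = 68.25.
DWL = ½ × 6.25 × 68.25 = $213.28 million.

$213.28 million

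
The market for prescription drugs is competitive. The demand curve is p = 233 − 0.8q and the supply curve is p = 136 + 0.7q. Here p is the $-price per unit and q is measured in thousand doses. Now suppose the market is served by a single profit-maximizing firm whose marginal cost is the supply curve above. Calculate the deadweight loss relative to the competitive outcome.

$379.44 thousand

Competitive equilibrium: 233 − 0.8q = 136 + 0.7q → q* = 64.6667, p* = 181.2667.
Marginal revenue: MR = 233 − 1.6q. Set MR = MC: 233 − 1.6q = 136 + 0.7q → q_m = 42.1739.
Price p_m = 233 − 0.8·42.1739 = 199.2609; MC(q_m) = 136 + 0.7·42.1739 = 165.5217.
Competitive q* = 64.6667, so Δq = 22.4928; wedge = 199.2609 − 165.5217 = 33.7392.
Welfare loss = ½ × 22.4928 × 33.7392 = $379.44 thousand.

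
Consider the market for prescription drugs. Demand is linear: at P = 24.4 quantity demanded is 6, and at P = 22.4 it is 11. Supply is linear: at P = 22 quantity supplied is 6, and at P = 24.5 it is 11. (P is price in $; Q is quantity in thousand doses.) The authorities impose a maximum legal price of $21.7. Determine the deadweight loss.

Demand slope = (22.4 − 24.4)/(11 − 6) = −0.4, so P = 26.8 − 0.4Q.
Supply slope = (24.5 − 22)/(11 − 6) = 0.5, so P = 19 + 0.5Q.
Competitive equilibrium: 26.8 − 0.4Q = 19 + 0.5Q → Q* = 8.6667, P* = 23.3333.
At the ceiling P = 21.7, quantity supplied = (21.7 − 19)/0.5 = 5.4.
Willingness to pay at Q' = 5.4: 26.8 − 0.4·5.4 = 24.64.
ΔQ = 8.6667 − 5.4 = 3.2667; wedge = 24.64 − 21.7 = 2.94.
Welfare loss = ½ × 3.2667 × 2.94 = $4.802 thousand.

$4.802 thousand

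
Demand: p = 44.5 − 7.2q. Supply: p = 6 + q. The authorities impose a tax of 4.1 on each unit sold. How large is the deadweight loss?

1.025

Competitive equilibrium: 44.5 − 7.2q = 6 + q → q* = 4.6951, p* = 10.6951.
With the tax, the buyer price exceeds the seller price by 4.1: (44.5 − 7.2q) − (6 + q) = 4.1 → q' = 4.1951.
Δq = 4.6951 − 4.1951 = 0.5; the wedge equals the tax, 4.1.
Deadweight loss = ½ × 0.5 × 4.1 = 1.025.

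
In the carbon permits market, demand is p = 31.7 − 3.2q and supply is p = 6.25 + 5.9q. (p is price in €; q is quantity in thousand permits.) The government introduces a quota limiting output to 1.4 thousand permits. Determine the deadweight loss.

€8.88 thousand

Competitive equilibrium: 31.7 − 3.2q = 6.25 + 5.9q → q* = 2.7967, p* = 22.7505.
At q = 1.4: demand price = 31.7 − 3.2·1.4 = 27.22; supply price = 6.25 + 5.9·1.4 = 14.51.
Δq = 2.7967 − 1.4 = 1.3967; wedge = 27.22 − 14.51 = 12.71.
The triangle = ½ × 1.3967 × 12.71 = €8.88 thousand.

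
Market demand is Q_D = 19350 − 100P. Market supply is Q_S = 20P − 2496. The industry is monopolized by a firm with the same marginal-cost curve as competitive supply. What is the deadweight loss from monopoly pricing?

802.67

In inverse form: demand P = 193.5 − 0.01Q, supply P = 124.8 + 0.05Q.
Competitive equilibrium: 193.5 − 0.01Q = 124.8 + 0.05Q → Q* = 1145, P* = 182.05.
Marginal revenue: MR = 193.5 − 0.02Q. Set MR = MC: 193.5 − 0.02Q = 124.8 + 0.05Q → Q_m = 981.4286.
Price P_m = 193.5 − 0.01·981.4286 = 183.6857; MC(Q_m) = 124.8 + 0.05·981.4286 = 173.8714.
Competitive Q* = 1145, so ΔQ = 163.5714; wedge = 183.6857 − 173.8714 = 9.8143.
DWL = ½ × 163.5714 × 9.8143 = 802.67.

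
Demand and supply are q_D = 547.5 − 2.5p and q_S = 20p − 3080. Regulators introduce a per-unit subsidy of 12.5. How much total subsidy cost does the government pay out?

2152.78

In inverse form: demand p = 219 − 0.4q, supply p = 154 + 0.05q.
Competitive equilibrium: 219 − 0.4q = 154 + 0.05q → q* = 144.4444, p* = 161.2222.
The subsidy lowers effective supply by 12.5: p = 141.5 + 0.05q.
New quantity: 219 − 0.4q = 141.5 + 0.05q → q' = 172.2222.
Total subsidy cost = 12.5 × 172.2222 = 2152.78.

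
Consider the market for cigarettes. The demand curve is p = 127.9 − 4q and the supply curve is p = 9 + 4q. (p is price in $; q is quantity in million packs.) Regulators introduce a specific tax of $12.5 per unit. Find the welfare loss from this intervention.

Competitive equilibrium: 127.9 − 4q = 9 + 4q → q* = 14.8625, p* = 68.45.
With the tax, the buyer price exceeds the seller price by 12.5: (127.9 − 4q) − (9 + 4q) = 12.5 → q' = 13.3.
Δq = 14.8625 − 13.3 = 1.5625; the wedge equals the tax, 12.5.
Deadweight loss = ½ × 1.5625 × 12.5 = $9.77 million.

$9.77 million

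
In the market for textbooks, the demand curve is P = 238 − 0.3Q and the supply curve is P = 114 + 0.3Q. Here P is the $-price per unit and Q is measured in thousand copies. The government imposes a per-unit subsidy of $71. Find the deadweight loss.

$4200.83 thousand

Competitive equilibrium: 238 − 0.3Q = 114 + 0.3Q → Q* = 206.6667, P* = 176.
The subsidy lowers effective supply by 71: P = 43 + 0.3Q.
New quantity: 238 − 0.3Q = 43 + 0.3Q → Q' = 325.
Overproduction ΔQ = 325 − 206.6667 = 118.3333; wedge = subsidy = 71.
The triangle = ½ × 118.3333 × 71 = $4200.83 thousand.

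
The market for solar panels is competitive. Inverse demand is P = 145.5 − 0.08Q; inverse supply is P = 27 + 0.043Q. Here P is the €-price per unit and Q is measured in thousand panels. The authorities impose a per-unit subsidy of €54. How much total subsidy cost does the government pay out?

Competitive equilibrium: 145.5 − 0.08Q = 27 + 0.043Q → Q* = 963.4146, P* = 68.4268.
The subsidy lowers effective supply by 54: P = 0.043Q − 27.
New quantity: 145.5 − 0.08Q = 0.043Q − 27 → Q' = 1402.439.
Total subsidy cost = 54 × 1402.439 = €75731.71 thousand.

€75731.71 thousand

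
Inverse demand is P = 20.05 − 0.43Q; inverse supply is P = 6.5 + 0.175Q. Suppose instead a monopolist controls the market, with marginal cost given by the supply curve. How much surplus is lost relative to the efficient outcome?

26.19

Competitive equilibrium: 20.05 − 0.43Q = 6.5 + 0.175Q → Q* = 22.3967, P* = 10.4194.
Marginal revenue: MR = 20.05 − 0.86Q. Set MR = MC: 20.05 − 0.86Q = 6.5 + 0.175Q → Q_m = 13.0918.
Price P_m = 20.05 − 0.43·13.0918 = 14.4205; MC(Q_m) = 6.5 + 0.175·13.0918 = 8.7911.
Competitive Q* = 22.3967, so ΔQ = 9.3049; wedge = 14.4205 − 8.7911 = 5.6294.
DWL = ½ × 9.3049 × 5.6294 = 26.19.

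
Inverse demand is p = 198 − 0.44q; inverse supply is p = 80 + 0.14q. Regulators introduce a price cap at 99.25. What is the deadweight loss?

Competitive equilibrium: 198 − 0.44q = 80 + 0.14q → q* = 203.4483, p* = 108.4828.
At the ceiling p = 99.25, quantity supplied = (99.25 − 80)/0.14 = 137.5.
Willingness to pay at q' = 137.5: 198 − 0.44·137.5 = 137.5.
Δq = 203.4483 − 137.5 = 65.9483; wedge = 137.5 − 99.25 = 38.25.
Welfare loss = ½ × 65.9483 × 38.25 = 1261.26.

1261.26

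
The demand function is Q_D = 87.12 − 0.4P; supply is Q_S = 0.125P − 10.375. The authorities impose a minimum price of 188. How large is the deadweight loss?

4.43

In inverse form: demand P = 217.8 − 2.5Q, supply P = 83 + 8Q.
Competitive equilibrium: 217.8 − 2.5Q = 83 + 8Q → Q* = 12.8381, P* = 185.7048.
At the floor P = 188, quantity demanded = (217.8 − 188)/2.5 = 11.92.
Sellers' marginal cost at Q' = 11.92: 83 + 8·11.92 = 178.36.
ΔQ = 12.8381 − 11.92 = 0.9181; wedge = 188 − 178.36 = 9.64.
The triangle = ½ × 0.9181 × 9.64 = 4.43.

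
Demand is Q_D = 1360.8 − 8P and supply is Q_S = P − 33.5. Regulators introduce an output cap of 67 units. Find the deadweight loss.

1666

In inverse form: demand P = 170.1 − 0.125Q, supply P = 33.5 + Q.
Competitive equilibrium: 170.1 − 0.125Q = 33.5 + Q → Q* = 121.4222, P* = 154.9222.
At Q = 67: demand price = 170.1 − 0.125·67 = 161.725; supply price = 33.5 + 1·67 = 100.5.
ΔQ = 121.4222 − 67 = 54.4222; wedge = 161.725 − 100.5 = 61.225.
Deadweight loss = ½ × 54.4222 × 61.225 = 1666.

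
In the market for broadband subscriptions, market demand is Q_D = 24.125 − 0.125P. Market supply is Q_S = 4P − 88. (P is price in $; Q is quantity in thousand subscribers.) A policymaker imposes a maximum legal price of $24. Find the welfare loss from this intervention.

In inverse form: demand P = 193 − 8Q, supply P = 22 + 0.25Q.
Competitive equilibrium: 193 − 8Q = 22 + 0.25Q → Q* = 20.7273, P* = 27.1818.
At the ceiling P = 24, quantity supplied = (24 − 22)/0.25 = 8.
Willingness to pay at Q' = 8: 193 − 8·8 = 129.
ΔQ = 20.7273 − 8 = 12.7273; wedge = 129 − 24 = 105.
The triangle = ½ × 12.7273 × 105 = $668.18 thousand.

$668.18 thousand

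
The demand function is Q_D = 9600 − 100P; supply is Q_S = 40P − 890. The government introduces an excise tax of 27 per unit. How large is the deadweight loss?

In inverse form: demand P = 96 − 0.01Q, supply P = 22.25 + 0.025Q.
Competitive equilibrium: 96 − 0.01Q = 22.25 + 0.025Q → Q* = 2107.1429, P* = 74.9286.
With the tax, the buyer price exceeds the seller price by 27: (96 − 0.01Q) − (22.25 + 0.025Q) = 27 → Q' = 1335.7143.
ΔQ = 2107.1429 − 1335.7143 = 771.4286; the wedge equals the tax, 27.
Welfare loss = ½ × 771.4286 × 27 = 10414.29.

10414.29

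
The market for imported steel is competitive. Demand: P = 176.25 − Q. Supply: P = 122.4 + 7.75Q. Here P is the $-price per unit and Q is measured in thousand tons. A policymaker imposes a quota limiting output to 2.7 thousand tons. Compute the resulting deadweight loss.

$52.20 thousand

Competitive equilibrium: 176.25 − Q = 122.4 + 7.75Q → Q* = 6.1543, P* = 170.0957.
At Q = 2.7: demand price = 176.25 − 1·2.7 = 173.55; supply price = 122.4 + 7.75·2.7 = 143.325.
ΔQ = 6.1543 − 2.7 = 3.4543; wedge = 173.55 − 143.325 = 30.225.
Deadweight loss = ½ × 3.4543 × 30.225 = $52.20 thousand.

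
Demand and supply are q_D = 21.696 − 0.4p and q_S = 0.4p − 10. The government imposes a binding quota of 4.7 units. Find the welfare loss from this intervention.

3.29

In inverse form: demand p = 54.24 − 2.5q, supply p = 25 + 2.5q.
Competitive equilibrium: 54.24 − 2.5q = 25 + 2.5q → q* = 5.848, p* = 39.62.
At q = 4.7: demand price = 54.24 − 2.5·4.7 = 42.49; supply price = 25 + 2.5·4.7 = 36.75.
Δq = 5.848 − 4.7 = 1.148; wedge = 42.49 − 36.75 = 5.74.
The triangle = ½ × 1.148 × 5.74 = 3.29.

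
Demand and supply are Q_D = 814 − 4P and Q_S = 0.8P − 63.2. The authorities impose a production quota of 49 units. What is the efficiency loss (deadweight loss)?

867

In inverse form: demand P = 203.5 − 0.25Q, supply P = 79 + 1.25Q.
Competitive equilibrium: 203.5 − 0.25Q = 79 + 1.25Q → Q* = 83, P* = 182.75.
At Q = 49: demand price = 203.5 − 0.25·49 = 191.25; supply price = 79 + 1.25·49 = 140.25.
ΔQ = 83 − 49 = 34; wedge = 191.25 − 140.25 = 51.
Deadweight loss = ½ × 34 × 51 = 867.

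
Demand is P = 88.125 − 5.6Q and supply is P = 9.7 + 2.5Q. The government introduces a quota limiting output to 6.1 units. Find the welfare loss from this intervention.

51.97

Competitive equilibrium: 88.125 − 5.6Q = 9.7 + 2.5Q → Q* = 9.6821, P* = 33.9052.
At Q = 6.1: demand price = 88.125 − 5.6·6.1 = 53.965; supply price = 9.7 + 2.5·6.1 = 24.95.
ΔQ = 9.6821 − 6.1 = 3.5821; wedge = 53.965 − 24.95 = 29.015.
The triangle = ½ × 3.5821 × 29.015 = 51.97.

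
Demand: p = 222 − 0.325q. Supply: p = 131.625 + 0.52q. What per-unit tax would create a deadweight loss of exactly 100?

13

Competitive equilibrium: 222 − 0.325q = 131.625 + 0.52q → q* = 106.9527, p* = 187.2404.
A tax t gives Δq = t/0.845 and wedge t, so DWL = t²/1.69.
t²/1.69 = 100 → t² = 169 → t = 13.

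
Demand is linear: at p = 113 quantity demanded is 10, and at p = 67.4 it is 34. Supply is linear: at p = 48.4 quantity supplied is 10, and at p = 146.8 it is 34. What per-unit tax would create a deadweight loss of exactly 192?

Demand slope = (67.4 − 113)/(34 − 10) = −1.9, so p = 132 − 1.9q.
Supply slope = (146.8 − 48.4)/(34 − 10) = 4.1, so p = 7.4 + 4.1q.
Competitive equilibrium: 132 − 1.9q = 7.4 + 4.1q → q* = 20.7667, p* = 92.5433.
A tax t gives Δq = t/6 and wedge t, so DWL = t²/12.
t²/12 = 192 → t² = 2304 → t = 48.

48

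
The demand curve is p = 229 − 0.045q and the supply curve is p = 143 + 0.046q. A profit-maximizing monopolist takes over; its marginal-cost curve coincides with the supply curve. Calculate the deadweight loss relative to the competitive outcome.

4449.11

Competitive equilibrium: 229 − 0.045q = 143 + 0.046q → q* = 945.0549, p* = 186.4725.
Marginal revenue: MR = 229 − 0.09q. Set MR = MC: 229 − 0.09q = 143 + 0.046q → q_m = 632.3529.
Price p_m = 229 − 0.045·632.3529 = 200.5441; MC(q_m) = 143 + 0.046·632.3529 = 172.0882.
Competitive q* = 945.0549, so Δq = 312.702; wedge = 200.5441 − 172.0882 = 28.4559.
Deadweight loss = ½ × 312.702 × 28.4559 = 4449.11.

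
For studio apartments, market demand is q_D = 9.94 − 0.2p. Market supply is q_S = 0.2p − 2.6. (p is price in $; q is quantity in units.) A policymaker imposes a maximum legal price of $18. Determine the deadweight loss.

In inverse form: demand p = 49.7 − 5q, supply p = 13 + 5q.
Competitive equilibrium: 49.7 − 5q = 13 + 5q → q* = 3.67, p* = 31.35.
At the ceiling p = 18, quantity supplied = (18 − 13)/5 = 1.
Willingness to pay at q' = 1: 49.7 − 5·1 = 44.7.
Δq = 3.67 − 1 = 2.67; wedge = 44.7 − 18 = 26.7.
DWL = ½ × 2.67 × 26.7 = $35.64.

$35.64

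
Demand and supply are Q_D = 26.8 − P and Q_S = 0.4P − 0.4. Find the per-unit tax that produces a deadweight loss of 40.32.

In inverse form: demand P = 26.8 − Q, supply P = 1 + 2.5Q.
Competitive equilibrium: 26.8 − Q = 1 + 2.5Q → Q* = 7.3714, P* = 19.4286.
A tax t gives ΔQ = t/3.5 and wedge t, so DWL = t²/7.
t²/7 = 40.32 → t² = 282.24 → t = 16.8.

16.8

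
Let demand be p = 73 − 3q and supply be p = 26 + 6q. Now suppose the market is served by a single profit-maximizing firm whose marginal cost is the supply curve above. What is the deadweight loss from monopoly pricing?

Competitive equilibrium: 73 − 3q = 26 + 6q → q* = 5.2222, p* = 57.3333.
Marginal revenue: MR = 73 − 6q. Set MR = MC: 73 − 6q = 26 + 6q → q_m = 3.9167.
Price p_m = 73 − 3·3.9167 = 61.2499; MC(q_m) = 26 + 6·3.9167 = 49.5002.
Competitive q* = 5.2222, so Δq = 1.3055; wedge = 61.2499 − 49.5002 = 11.7497.
Welfare loss = ½ × 1.3055 × 11.7497 = 7.67.

7.67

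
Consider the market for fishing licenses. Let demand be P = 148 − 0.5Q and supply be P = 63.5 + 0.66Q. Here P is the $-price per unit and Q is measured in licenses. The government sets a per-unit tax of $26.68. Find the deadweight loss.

Competitive equilibrium: 148 − 0.5Q = 63.5 + 0.66Q → Q* = 72.8448, P* = 111.5776.
With the tax, the buyer price exceeds the seller price by 26.68: (148 − 0.5Q) − (63.5 + 0.66Q) = 26.68 → Q' = 49.8448.
ΔQ = 72.8448 − 49.8448 = 23; the wedge equals the tax, 26.68.
The triangle = ½ × 23 × 26.68 = $306.82.

$306.82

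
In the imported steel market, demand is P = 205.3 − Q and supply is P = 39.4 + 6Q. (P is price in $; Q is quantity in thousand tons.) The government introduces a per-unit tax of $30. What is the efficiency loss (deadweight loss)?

Competitive equilibrium: 205.3 − Q = 39.4 + 6Q → Q* = 23.7, P* = 181.6.
With the tax, the buyer price exceeds the seller price by 30: (205.3 − Q) − (39.4 + 6Q) = 30 → Q' = 19.4143.
ΔQ = 23.7 − 19.4143 = 4.2857; the wedge equals the tax, 30.
The triangle = ½ × 4.2857 × 30 = $64.29 thousand.

$64.29 thousand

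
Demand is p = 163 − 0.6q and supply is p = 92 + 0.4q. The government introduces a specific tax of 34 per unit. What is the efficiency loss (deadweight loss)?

Competitive equilibrium: 163 − 0.6q = 92 + 0.4q → q* = 71, p* = 120.4.
With the tax, the buyer price exceeds the seller price by 34: (163 − 0.6q) − (92 + 0.4q) = 34 → q' = 37.
Δq = 71 − 37 = 34; the wedge equals the tax, 34.
The triangle = ½ × 34 × 34 = 578.

578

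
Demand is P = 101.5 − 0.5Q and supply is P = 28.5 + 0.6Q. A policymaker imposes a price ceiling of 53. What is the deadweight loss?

358.49

Competitive equilibrium: 101.5 − 0.5Q = 28.5 + 0.6Q → Q* = 66.3636, P* = 68.3182.
At the ceiling P = 53, quantity supplied = (53 − 28.5)/0.6 = 40.8333.
Willingness to pay at Q' = 40.8333: 101.5 − 0.5·40.8333 = 81.0834.
ΔQ = 66.3636 − 40.8333 = 25.5303; wedge = 81.0834 − 53 = 28.0834.
Welfare loss = ½ × 25.5303 × 28.0834 = 358.49.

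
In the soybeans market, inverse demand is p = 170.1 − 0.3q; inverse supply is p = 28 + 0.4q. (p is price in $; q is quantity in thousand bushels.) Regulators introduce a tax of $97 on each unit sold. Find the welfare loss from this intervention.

$6720.71 thousand

Competitive equilibrium: 170.1 − 0.3q = 28 + 0.4q → q* = 203, p* = 109.2.
With the tax, the buyer price exceeds the seller price by 97: (170.1 − 0.3q) − (28 + 0.4q) = 97 → q' = 64.4286.
Δq = 203 − 64.4286 = 138.5714; the wedge equals the tax, 97.
Welfare loss = ½ × 138.5714 × 97 = $6720.71 thousand.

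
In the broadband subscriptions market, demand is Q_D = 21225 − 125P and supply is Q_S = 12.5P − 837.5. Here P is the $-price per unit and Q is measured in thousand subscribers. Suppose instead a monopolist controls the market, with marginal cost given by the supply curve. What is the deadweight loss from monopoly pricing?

In inverse form: demand P = 169.8 − 0.008Q, supply P = 67 + 0.08Q.
Competitive equilibrium: 169.8 − 0.008Q = 67 + 0.08Q → Q* = 1168.18182, P* = 160.45455.
Marginal revenue: MR = 169.8 − 0.016Q. Set MR = MC: 169.8 − 0.016Q = 67 + 0.08Q → Q_m = 1070.83333.
Price P_m = 169.8 − 0.008·1070.83333 = 161.23333; MC(Q_m) = 67 + 0.08·1070.83333 = 152.66667.
Competitive Q* = 1168.18182, so ΔQ = 97.34849; wedge = 161.23333 − 152.66667 = 8.56666.
DWL = ½ × 97.34849 × 8.56666 = $416.98 thousand.

$416.98 thousand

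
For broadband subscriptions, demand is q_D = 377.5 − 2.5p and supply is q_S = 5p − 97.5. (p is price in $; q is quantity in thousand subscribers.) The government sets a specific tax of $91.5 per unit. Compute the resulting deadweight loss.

$6976.875 thousand

In inverse form: demand p = 151 − 0.4q, supply p = 19.5 + 0.2q.
Competitive equilibrium: 151 − 0.4q = 19.5 + 0.2q → q* = 219.1667, p* = 63.3333.
With the tax, the buyer price exceeds the seller price by 91.5: (151 − 0.4q) − (19.5 + 0.2q) = 91.5 → q' = 66.6667.
Δq = 219.1667 − 66.6667 = 152.5; the wedge equals the tax, 91.5.
Welfare loss = ½ × 152.5 × 91.5 = $6976.875 thousand.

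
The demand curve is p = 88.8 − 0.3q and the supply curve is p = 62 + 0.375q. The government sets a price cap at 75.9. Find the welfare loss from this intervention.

2.35

Competitive equilibrium: 88.8 − 0.3q = 62 + 0.375q → q* = 39.7037, p* = 76.8889.
At the ceiling p = 75.9, quantity supplied = (75.9 − 62)/0.375 = 37.0667.
Willingness to pay at q' = 37.0667: 88.8 − 0.3·37.0667 = 77.68.
Δq = 39.7037 − 37.0667 = 2.637; wedge = 77.68 − 75.9 = 1.78.
DWL = ½ × 2.637 × 1.78 = 2.35.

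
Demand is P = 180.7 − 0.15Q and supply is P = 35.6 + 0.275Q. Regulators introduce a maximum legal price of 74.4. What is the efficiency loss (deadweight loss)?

8527.29

Competitive equilibrium: 180.7 − 0.15Q = 35.6 + 0.275Q → Q* = 341.41176, P* = 129.48824.
At the ceiling P = 74.4, quantity supplied = (74.4 − 35.6)/0.275 = 141.09091.
Willingness to pay at Q' = 141.09091: 180.7 − 0.15·141.09091 = 159.53636.
ΔQ = 341.41176 − 141.09091 = 200.32085; wedge = 159.53636 − 74.4 = 85.13636.
The triangle = ½ × 200.32085 × 85.13636 = 8527.29.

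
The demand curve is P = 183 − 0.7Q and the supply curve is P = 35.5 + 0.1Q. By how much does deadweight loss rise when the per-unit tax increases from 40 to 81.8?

3182.025

Competitive equilibrium: 183 − 0.7Q = 35.5 + 0.1Q → Q* = 184.375, P* = 53.9375.
For a per-unit tax t: ΔQ = t/0.8, so DWL = ½·t·(t/0.8) = t²/1.6.
At t = 40: DWL = 1000. At t = 81.8: DWL = 4182.025.
Increase = 4182.025 − 1000 = 3182.025.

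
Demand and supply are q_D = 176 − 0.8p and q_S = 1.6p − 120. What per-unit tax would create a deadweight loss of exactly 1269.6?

69

In inverse form: demand p = 220 − 1.25q, supply p = 75 + 0.625q.
Competitive equilibrium: 220 − 1.25q = 75 + 0.625q → q* = 77.3333, p* = 123.3333.
A tax t gives Δq = t/1.875 and wedge t, so DWL = t²/3.75.
t²/3.75 = 1269.6 → t² = 4761 → t = 69.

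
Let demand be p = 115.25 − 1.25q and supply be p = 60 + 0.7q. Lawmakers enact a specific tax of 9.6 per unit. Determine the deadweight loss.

Competitive equilibrium: 115.25 − 1.25q = 60 + 0.7q → q* = 28.3333, p* = 79.8333.
With the tax, the buyer price exceeds the seller price by 9.6: (115.25 − 1.25q) − (60 + 0.7q) = 9.6 → q' = 23.4103.
Δq = 28.3333 − 23.4103 = 4.923; the wedge equals the tax, 9.6.
The triangle = ½ × 4.923 × 9.6 = 23.63.

23.63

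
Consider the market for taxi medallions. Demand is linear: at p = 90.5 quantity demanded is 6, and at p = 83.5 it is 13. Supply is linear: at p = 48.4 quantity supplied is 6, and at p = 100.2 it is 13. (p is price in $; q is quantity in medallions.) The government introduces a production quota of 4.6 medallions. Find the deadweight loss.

$172.67

Demand slope = (83.5 − 90.5)/(13 − 6) = −1, so p = 96.5 − q.
Supply slope = (100.2 − 48.4)/(13 − 6) = 7.4, so p = 4 + 7.4q.
Competitive equilibrium: 96.5 − q = 4 + 7.4q → q* = 11.0119, p* = 85.4881.
At q = 4.6: demand price = 96.5 − 1·4.6 = 91.9; supply price = 4 + 7.4·4.6 = 38.04.
Δq = 11.0119 − 4.6 = 6.4119; wedge = 91.9 − 38.04 = 53.86.
Welfare loss = ½ × 6.4119 × 53.86 = $172.67.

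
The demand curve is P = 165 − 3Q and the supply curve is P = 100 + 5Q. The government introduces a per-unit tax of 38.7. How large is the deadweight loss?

Competitive equilibrium: 165 − 3Q = 100 + 5Q → Q* = 8.125, P* = 140.625.
With the tax, the buyer price exceeds the seller price by 38.7: (165 − 3Q) − (100 + 5Q) = 38.7 → Q' = 3.2875.
ΔQ = 8.125 − 3.2875 = 4.8375; the wedge equals the tax, 38.7.
The triangle = ½ × 4.8375 × 38.7 = 93.61.

93.61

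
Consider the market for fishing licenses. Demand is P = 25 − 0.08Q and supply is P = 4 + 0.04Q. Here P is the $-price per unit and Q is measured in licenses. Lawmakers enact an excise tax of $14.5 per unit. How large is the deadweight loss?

$876.04

Competitive equilibrium: 25 − 0.08Q = 4 + 0.04Q → Q* = 175, P* = 11.
With the tax, the buyer price exceeds the seller price by 14.5: (25 − 0.08Q) − (4 + 0.04Q) = 14.5 → Q' = 54.1667.
ΔQ = 175 − 54.1667 = 120.8333; the wedge equals the tax, 14.5.
Welfare loss = ½ × 120.8333 × 14.5 = $876.04.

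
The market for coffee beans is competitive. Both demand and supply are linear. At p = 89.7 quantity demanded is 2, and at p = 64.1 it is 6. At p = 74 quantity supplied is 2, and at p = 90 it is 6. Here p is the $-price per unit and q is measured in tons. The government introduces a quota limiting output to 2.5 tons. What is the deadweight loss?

$5.30

Demand slope = (64.1 − 89.7)/(6 − 2) = −6.4, so p = 102.5 − 6.4q.
Supply slope = (90 − 74)/(6 − 2) = 4, so p = 66 + 4q.
Competitive equilibrium: 102.5 − 6.4q = 66 + 4q → q* = 3.5096, p* = 80.0385.
At q = 2.5: demand price = 102.5 − 6.4·2.5 = 86.5; supply price = 66 + 4·2.5 = 76.
Δq = 3.5096 − 2.5 = 1.0096; wedge = 86.5 − 76 = 10.5.
DWL = ½ × 1.0096 × 10.5 = $5.30.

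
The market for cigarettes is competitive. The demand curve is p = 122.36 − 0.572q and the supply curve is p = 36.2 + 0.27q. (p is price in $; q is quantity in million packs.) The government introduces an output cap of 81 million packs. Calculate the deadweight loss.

$191.50 million

Competitive equilibrium: 122.36 − 0.572q = 36.2 + 0.27q → q* = 102.3278, p* = 63.8285.
At q = 81: demand price = 122.36 − 0.572·81 = 76.028; supply price = 36.2 + 0.27·81 = 58.07.
Δq = 102.3278 − 81 = 21.3278; wedge = 76.028 − 58.07 = 17.958.
Welfare loss = ½ × 21.3278 × 17.958 = $191.50 million.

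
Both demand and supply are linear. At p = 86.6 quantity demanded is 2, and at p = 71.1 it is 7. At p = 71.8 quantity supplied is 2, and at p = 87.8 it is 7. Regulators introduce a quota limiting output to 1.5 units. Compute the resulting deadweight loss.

25.57

Demand slope = (71.1 − 86.6)/(7 − 2) = −3.1, so p = 92.8 − 3.1q.
Supply slope = (87.8 − 71.8)/(7 − 2) = 3.2, so p = 65.4 + 3.2q.
Competitive equilibrium: 92.8 − 3.1q = 65.4 + 3.2q → q* = 4.3492, p* = 79.3175.
At q = 1.5: demand price = 92.8 − 3.1·1.5 = 88.15; supply price = 65.4 + 3.2·1.5 = 70.2.
Δq = 4.3492 − 1.5 = 2.8492; wedge = 88.15 − 70.2 = 17.95.
DWL = ½ × 2.8492 × 17.95 = 25.57.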